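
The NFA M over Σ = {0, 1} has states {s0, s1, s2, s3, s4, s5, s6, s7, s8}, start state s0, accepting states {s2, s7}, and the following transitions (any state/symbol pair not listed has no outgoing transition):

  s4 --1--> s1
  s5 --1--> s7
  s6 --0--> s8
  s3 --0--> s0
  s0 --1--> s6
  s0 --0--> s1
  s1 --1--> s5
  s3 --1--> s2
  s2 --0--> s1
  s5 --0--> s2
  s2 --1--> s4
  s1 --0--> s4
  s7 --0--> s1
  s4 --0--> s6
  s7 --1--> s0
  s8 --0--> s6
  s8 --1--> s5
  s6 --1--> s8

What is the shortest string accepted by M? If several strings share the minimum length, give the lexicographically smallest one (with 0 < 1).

A breadth-first search from s0 reaches an accepting state first via the path s0 → s1 → s5 → s2 on input 010.
No string of length < 3 is accepted (BFS exhausts all shorter strings without reaching an accepting state), and 010 is the lexicographically least accepting string of length 3.

010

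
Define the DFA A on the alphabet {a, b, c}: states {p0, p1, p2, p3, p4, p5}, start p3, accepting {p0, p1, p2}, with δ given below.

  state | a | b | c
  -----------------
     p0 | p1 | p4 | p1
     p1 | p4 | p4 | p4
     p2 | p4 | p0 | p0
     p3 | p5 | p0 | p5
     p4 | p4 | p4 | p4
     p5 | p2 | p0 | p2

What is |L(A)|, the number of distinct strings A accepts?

The useful subgraph on states {p0, p1, p2, p3, p5} is acyclic, so L(A) is finite; the longest accepting path visits 5 useful states, giving maximum string length 4.
Counting accepting paths from p3 by length: 1 of length 1, 8 of length 2, 12 of length 3, 16 of length 4. Total 37.

37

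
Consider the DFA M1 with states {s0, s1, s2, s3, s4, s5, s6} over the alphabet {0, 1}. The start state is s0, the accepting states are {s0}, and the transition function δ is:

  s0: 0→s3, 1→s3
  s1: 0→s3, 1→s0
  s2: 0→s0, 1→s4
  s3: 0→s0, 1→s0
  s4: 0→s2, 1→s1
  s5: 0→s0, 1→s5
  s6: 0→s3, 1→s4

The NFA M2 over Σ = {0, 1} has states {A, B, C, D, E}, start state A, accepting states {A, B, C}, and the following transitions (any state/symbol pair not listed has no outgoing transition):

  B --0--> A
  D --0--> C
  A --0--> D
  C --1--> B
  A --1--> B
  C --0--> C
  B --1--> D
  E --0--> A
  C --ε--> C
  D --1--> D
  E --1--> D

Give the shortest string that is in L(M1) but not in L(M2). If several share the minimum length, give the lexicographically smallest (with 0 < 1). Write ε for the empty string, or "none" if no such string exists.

The string 01 is accepted by M1 but not by M2.
No shorter string lies in the difference, and 01 is the lexicographically first length-2 string in L(M1) \ L(M2).

01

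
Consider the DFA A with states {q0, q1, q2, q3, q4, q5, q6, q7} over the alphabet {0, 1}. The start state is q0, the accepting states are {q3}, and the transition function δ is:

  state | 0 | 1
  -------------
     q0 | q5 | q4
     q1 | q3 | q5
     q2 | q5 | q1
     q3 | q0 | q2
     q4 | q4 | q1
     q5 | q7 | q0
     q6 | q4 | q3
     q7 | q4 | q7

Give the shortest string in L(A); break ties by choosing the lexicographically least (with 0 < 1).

110

A breadth-first search from q0 reaches an accepting state first via the path q0 → q4 → q1 → q3 on input 110.
No string of length < 3 is accepted (BFS exhausts all shorter strings without reaching an accepting state), and 110 is the lexicographically least accepting string of length 3.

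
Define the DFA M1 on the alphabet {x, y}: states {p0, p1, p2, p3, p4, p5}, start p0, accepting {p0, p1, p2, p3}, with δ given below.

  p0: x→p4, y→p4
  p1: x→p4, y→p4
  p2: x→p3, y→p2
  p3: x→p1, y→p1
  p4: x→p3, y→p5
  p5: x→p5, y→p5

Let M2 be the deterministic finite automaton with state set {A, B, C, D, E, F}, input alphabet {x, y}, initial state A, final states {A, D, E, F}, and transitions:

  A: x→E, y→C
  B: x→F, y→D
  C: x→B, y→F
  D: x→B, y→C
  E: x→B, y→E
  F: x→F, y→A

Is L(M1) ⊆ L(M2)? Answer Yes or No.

The string xx is in L(M1) but not in L(M2).
So L(M1) ⊄ L(M2).

No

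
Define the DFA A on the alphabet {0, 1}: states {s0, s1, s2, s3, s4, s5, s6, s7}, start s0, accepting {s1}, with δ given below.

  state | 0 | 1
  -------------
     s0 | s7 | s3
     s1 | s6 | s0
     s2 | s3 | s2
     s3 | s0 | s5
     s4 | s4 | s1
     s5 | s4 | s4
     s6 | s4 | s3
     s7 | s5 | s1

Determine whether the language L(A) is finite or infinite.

infinite

State s0 is reachable from the start and can reach an accepting state, and it lies on the cycle s0 → s3 → s0.
Traversing that cycle any number of times yields accepted strings of unbounded length, so the language is infinite.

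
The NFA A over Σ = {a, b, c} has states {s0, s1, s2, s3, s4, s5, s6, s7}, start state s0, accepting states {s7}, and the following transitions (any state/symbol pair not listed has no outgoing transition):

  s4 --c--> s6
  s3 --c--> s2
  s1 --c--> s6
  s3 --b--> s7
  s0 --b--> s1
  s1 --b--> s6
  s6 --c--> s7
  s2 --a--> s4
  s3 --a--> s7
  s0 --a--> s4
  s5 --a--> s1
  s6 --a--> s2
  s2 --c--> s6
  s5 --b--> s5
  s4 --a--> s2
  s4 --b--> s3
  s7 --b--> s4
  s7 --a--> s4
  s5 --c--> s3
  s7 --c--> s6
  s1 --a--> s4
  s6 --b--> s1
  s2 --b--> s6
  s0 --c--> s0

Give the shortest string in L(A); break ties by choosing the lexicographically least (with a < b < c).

aba

A breadth-first search from s0 reaches an accepting state first via the path s0 → s4 → s3 → s7 on input aba.
No string of length < 3 is accepted (BFS exhausts all shorter strings without reaching an accepting state), and aba is the lexicographically least accepting string of length 3.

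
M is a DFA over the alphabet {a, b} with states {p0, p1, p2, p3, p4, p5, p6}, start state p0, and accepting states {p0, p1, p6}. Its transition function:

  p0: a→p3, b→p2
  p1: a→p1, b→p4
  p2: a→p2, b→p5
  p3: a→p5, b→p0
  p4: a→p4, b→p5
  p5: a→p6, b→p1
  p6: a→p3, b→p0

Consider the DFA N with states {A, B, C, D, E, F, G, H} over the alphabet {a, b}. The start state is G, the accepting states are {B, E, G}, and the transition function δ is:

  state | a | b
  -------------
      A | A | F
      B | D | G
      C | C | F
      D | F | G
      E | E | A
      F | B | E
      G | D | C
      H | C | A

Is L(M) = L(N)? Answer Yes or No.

Exploring the product automaton M × N from the start pair (p0, G), following both machines on each input symbol, reaches 7 state pairs: (p0, G), (p3, D), (p2, C), (p5, F), (p6, B), (p1, E), (p4, A).
M accepts in {p0, p1, p6} and N accepts in {B, E, G}. In every reachable pair the two components are either both accepting — (p0, G), (p6, B), (p1, E) — or both non-accepting, so no string is accepted by exactly one of the machines: L(M) \ L(N) and L(N) \ L(M) are both empty.
Hence every string is accepted by M iff it is accepted by N, and the two languages coincide.

Yes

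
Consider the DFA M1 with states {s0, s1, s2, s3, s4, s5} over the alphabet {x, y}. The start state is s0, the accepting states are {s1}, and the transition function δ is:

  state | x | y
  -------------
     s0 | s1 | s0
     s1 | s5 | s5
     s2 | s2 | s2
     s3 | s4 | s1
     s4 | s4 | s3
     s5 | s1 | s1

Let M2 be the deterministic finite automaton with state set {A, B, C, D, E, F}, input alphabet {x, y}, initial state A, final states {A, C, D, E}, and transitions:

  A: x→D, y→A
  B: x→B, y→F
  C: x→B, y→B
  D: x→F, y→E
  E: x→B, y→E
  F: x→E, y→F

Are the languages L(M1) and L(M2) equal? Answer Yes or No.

The string xxy is accepted by M1 but rejected by M2.
So L(M1) ≠ L(M2).

No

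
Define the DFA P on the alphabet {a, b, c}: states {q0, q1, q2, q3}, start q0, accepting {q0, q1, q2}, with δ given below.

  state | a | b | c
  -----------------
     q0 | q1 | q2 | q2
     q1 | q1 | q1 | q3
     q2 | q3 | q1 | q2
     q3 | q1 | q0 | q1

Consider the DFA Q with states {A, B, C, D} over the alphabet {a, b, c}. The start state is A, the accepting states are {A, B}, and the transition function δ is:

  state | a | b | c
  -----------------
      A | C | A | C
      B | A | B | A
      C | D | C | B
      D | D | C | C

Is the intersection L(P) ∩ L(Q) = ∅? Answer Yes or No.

The empty string ε is accepted by both P and Q.
Hence L(P) ∩ L(Q) ≠ ∅.

No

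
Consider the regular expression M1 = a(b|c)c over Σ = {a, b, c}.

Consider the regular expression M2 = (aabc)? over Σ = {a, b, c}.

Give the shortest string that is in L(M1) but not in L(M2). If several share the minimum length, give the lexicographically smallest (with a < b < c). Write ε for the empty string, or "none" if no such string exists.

The string abc is accepted by M1 but not by M2.
No shorter string lies in the difference, and abc is the lexicographically first length-3 string in L(M1) \ L(M2).

abc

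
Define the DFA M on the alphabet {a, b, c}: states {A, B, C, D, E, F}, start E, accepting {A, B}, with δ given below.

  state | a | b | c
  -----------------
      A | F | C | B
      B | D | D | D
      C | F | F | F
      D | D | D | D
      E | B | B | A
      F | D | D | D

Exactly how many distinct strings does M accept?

4

The useful subgraph on states {A, B, E} is acyclic, so L(M) is finite; the longest accepting path visits 3 useful states, giving maximum string length 2.
Counting accepting paths from E by length: 3 of length 1, 1 of length 2. Total 4.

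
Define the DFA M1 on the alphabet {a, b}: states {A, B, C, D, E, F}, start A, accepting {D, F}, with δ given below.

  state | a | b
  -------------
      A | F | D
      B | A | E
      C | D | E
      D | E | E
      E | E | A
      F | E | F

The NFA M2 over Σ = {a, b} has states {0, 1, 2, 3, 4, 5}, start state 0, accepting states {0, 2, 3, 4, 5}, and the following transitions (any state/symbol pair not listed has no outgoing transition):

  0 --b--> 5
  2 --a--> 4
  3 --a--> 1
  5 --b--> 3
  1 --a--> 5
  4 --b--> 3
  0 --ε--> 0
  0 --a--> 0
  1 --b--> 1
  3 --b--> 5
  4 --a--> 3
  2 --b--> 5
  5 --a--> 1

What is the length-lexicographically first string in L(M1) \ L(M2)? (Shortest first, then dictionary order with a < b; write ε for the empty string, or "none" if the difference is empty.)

The string aaba is accepted by M1 but not by M2.
No shorter string lies in the difference, and aaba is the lexicographically first length-4 string in L(M1) \ L(M2).

aaba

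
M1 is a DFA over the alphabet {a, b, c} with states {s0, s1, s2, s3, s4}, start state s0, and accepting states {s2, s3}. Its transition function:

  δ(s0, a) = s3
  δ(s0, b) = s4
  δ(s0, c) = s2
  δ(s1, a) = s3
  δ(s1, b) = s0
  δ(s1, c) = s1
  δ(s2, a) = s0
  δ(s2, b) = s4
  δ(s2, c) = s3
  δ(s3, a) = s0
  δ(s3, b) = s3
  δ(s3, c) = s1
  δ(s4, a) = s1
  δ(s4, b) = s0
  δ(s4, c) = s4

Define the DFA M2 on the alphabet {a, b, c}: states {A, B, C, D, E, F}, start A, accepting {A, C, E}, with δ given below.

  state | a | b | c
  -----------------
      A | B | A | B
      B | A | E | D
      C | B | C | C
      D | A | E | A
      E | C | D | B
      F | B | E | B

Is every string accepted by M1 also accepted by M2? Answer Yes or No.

No

The string a is in L(M1) but not in L(M2).
So L(M1) ⊄ L(M2).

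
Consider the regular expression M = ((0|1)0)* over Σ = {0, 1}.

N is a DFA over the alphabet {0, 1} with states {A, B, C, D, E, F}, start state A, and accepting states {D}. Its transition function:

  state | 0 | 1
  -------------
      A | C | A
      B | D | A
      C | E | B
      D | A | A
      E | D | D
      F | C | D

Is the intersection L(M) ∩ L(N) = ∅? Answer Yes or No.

The string 1000 is accepted by both M and N.
Hence L(M) ∩ L(N) ≠ ∅.

No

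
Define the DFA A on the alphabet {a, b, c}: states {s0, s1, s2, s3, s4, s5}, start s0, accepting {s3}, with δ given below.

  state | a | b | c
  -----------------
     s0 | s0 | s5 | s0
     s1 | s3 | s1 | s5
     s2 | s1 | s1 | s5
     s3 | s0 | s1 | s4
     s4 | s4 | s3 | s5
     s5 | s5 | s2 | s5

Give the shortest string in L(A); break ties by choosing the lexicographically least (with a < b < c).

A breadth-first search from s0 reaches an accepting state first via the path s0 → s5 → s2 → s1 → s3 on input bbaa.
No string of length < 4 is accepted (BFS exhausts all shorter strings without reaching an accepting state), and bbaa is the lexicographically least accepting string of length 4.

bbaa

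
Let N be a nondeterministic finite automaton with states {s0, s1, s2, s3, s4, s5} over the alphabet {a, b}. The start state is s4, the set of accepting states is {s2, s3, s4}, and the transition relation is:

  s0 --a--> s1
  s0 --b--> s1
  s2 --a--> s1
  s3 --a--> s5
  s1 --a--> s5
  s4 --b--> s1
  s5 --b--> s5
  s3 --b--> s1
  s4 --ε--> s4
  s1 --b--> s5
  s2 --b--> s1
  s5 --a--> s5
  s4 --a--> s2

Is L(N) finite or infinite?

finite

The useful states (reachable from s4 and able to reach an accepting state) are {s2, s4}.
Restricted to these states the transition graph has no cycle, so every accepting path has bounded length and L is finite.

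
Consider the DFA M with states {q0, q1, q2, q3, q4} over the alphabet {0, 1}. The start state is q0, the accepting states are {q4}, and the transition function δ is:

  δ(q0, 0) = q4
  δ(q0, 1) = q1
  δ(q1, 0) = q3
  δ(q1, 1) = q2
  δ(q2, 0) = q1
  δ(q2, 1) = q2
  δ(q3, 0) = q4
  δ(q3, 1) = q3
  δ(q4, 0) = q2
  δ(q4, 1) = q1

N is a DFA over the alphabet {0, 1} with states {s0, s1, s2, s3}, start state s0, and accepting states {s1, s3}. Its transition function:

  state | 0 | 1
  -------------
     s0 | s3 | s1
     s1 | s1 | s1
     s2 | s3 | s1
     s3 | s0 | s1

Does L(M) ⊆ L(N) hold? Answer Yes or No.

Exploring the product automaton M × N from the start pair (q0, s0), following both machines on each input symbol, reaches 9 state pairs: (q0, s0), (q4, s3), (q1, s1), (q2, s0), (q3, s1), (q2, s1), (q1, s3), (q4, s1), (q3, s0).
M accepts in {q4} and N accepts in {s1, s3}. The reachable pairs whose M-component is accepting are (q4, s3), (q4, s1); in each of them the N-component is accepting too, so the product for L(M) \ L(N) (M-component accepting, N-component rejecting) has no reachable accepting pair and the difference is empty.
Hence every string in L(M) is also in L(N).

Yes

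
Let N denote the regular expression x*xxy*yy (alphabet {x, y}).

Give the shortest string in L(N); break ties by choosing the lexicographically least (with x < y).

xxyy

By inspection of the expression, no string of length less than 4 matches, and xxyy is the lexicographically first match of length 4.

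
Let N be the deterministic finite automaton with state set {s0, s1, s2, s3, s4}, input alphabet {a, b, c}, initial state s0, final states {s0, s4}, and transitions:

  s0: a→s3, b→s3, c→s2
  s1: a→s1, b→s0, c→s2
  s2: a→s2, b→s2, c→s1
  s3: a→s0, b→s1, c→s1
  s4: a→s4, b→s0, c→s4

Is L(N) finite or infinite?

infinite

State s0 is reachable from the start and can reach an accepting state, and it lies on the cycle s0 → s2 → s1 → s0.
Traversing that cycle any number of times yields accepted strings of unbounded length, so the language is infinite.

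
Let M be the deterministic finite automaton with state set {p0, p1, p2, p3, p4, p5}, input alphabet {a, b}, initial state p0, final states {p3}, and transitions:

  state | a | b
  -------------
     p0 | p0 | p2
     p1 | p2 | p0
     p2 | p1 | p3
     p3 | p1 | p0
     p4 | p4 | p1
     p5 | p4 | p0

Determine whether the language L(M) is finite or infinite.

infinite

State p0 is reachable from the start and can reach an accepting state, and it lies on the cycle p0 → p0.
Traversing that cycle any number of times yields accepted strings of unbounded length, so the language is infinite.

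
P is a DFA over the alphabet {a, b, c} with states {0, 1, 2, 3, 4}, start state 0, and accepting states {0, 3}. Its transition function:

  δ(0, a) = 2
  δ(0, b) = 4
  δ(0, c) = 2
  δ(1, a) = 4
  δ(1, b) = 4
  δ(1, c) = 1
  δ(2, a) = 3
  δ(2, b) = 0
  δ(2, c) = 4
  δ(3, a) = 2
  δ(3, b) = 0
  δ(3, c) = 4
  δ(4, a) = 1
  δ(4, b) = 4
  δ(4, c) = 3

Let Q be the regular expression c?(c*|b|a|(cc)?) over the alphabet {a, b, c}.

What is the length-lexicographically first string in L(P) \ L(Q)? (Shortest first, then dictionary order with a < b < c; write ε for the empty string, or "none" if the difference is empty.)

The string aa is accepted by P but not by Q.
No shorter string lies in the difference, and aa is the lexicographically first length-2 string in L(P) \ L(Q).

aa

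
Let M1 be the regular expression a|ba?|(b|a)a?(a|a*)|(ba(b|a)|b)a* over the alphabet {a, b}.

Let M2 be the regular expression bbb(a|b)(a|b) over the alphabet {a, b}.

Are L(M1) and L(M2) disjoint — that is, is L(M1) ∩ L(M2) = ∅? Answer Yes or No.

Converting the expression M1 to a DFA (subset construction, then merging equivalent states) gives the minimal DFA with states {r0, r1, r2, r3, r4}, start state r0, accepting states {r1, r2, r4} and transitions r0: a→r1, b→r2; r1: a→r1, b→r3; r2: a→r4, b→r3; r3: a→r3, b→r3; r4: a→r1, b→r1.
Converting the expression M2 to a DFA (subset construction, then merging equivalent states) gives the minimal DFA with states {t0, t1, t2, t3, t4, t5, t6}, start state t0, accepting states {t6} and transitions t0: a→t1, b→t2; t1: a→t1, b→t1; t2: a→t1, b→t3; t3: a→t1, b→t4; t4: a→t5, b→t5; t5: a→t6, b→t6; t6: a→t1, b→t1.
Exploring the product automaton M1 × M2 from the start pair (r0, t0), following both machines on each input symbol, reaches 9 state pairs: (r0, t0), (r1, t1), (r2, t2), (r3, t1), (r4, t1), (r3, t3), (r3, t4), (r3, t5), (r3, t6).
M1 accepts in {r1, r2, r4} and M2 accepts in {t6}; no reachable pair has both components accepting, so no string drives both machines to acceptance simultaneously and L(M1) ∩ L(M2) = ∅.
So no string is accepted by both, and the intersection is empty.

Yes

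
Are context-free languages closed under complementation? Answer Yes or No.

No

CFLs are closed under union, so if they were also closed under complement they would be closed under intersection by De Morgan (L₁ ∩ L₂ is the complement of the union of the complements). But {aⁿbⁿcᵐ} ∩ {aᵐbⁿcⁿ} = {aⁿbⁿcⁿ} is not context-free although both operands are.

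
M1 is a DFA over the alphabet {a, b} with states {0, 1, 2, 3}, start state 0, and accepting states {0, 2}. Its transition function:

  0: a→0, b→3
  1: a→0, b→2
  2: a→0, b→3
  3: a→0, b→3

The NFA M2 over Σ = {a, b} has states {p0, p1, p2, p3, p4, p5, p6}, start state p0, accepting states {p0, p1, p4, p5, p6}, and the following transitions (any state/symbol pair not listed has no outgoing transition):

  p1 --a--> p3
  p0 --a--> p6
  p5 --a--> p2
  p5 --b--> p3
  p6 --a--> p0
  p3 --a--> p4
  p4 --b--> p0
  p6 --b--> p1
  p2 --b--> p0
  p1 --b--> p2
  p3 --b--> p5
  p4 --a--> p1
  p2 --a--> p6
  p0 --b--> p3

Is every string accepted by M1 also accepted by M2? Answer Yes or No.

No

The string aba is in L(M1) but not in L(M2).
So L(M1) ⊄ L(M2).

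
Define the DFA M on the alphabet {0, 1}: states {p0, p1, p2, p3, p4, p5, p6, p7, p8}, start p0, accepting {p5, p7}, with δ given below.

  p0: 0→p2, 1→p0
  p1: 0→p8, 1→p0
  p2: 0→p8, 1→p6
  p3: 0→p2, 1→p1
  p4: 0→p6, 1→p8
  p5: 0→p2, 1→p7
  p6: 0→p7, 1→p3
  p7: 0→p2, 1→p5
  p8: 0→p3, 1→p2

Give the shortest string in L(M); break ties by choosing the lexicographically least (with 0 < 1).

010

A breadth-first search from p0 reaches an accepting state first via the path p0 → p2 → p6 → p7 on input 010.
No string of length < 3 is accepted (BFS exhausts all shorter strings without reaching an accepting state), and 010 is the lexicographically least accepting string of length 3.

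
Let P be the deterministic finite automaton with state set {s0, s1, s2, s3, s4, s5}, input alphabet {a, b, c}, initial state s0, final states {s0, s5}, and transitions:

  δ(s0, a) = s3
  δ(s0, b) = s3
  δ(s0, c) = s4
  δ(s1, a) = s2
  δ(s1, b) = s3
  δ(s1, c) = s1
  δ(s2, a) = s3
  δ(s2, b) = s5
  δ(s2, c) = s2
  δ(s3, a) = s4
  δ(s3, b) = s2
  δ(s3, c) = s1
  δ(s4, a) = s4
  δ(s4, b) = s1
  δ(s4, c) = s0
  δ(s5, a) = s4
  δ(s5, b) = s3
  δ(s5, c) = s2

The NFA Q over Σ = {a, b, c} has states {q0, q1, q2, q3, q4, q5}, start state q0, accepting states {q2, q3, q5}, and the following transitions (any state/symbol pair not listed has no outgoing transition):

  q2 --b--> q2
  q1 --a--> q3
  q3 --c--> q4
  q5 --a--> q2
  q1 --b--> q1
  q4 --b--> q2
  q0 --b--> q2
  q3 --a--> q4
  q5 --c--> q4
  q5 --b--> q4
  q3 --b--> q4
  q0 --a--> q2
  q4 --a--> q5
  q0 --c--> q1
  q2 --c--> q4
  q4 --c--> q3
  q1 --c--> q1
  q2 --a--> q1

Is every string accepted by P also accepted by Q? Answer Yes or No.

No

The empty string ε is in L(P) but not in L(Q).
So L(P) ⊄ L(Q).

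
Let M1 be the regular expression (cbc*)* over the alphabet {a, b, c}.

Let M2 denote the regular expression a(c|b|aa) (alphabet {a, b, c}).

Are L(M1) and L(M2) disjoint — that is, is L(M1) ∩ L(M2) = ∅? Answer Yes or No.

Converting the expression M1 to a DFA (subset construction, then merging equivalent states) gives the minimal DFA with states {r0, r1, r2, r3, r4}, start state r0, accepting states {r0, r3, r4} and transitions r0: a→r1, b→r1, c→r2; r1: a→r1, b→r1, c→r1; r2: a→r1, b→r3, c→r1; r3: a→r1, b→r1, c→r4; r4: a→r1, b→r3, c→r4.
Converting the expression M2 to a DFA (subset construction, then merging equivalent states) gives the minimal DFA with states {t0, t1, t2, t3, t4}, start state t0, accepting states {t4} and transitions t0: a→t1, b→t2, c→t2; t1: a→t3, b→t4, c→t4; t2: a→t2, b→t2, c→t2; t3: a→t4, b→t2, c→t2; t4: a→t2, b→t2, c→t2.
Exploring the product automaton M1 × M2 from the start pair (r0, t0), following both machines on each input symbol, reaches 8 state pairs: (r0, t0), (r1, t1), (r1, t2), (r2, t2), (r1, t3), (r1, t4), (r3, t2), (r4, t2).
M1 accepts in {r0, r3, r4} and M2 accepts in {t4}; no reachable pair has both components accepting, so no string drives both machines to acceptance simultaneously and L(M1) ∩ L(M2) = ∅.
So no string is accepted by both, and the intersection is empty.

Yes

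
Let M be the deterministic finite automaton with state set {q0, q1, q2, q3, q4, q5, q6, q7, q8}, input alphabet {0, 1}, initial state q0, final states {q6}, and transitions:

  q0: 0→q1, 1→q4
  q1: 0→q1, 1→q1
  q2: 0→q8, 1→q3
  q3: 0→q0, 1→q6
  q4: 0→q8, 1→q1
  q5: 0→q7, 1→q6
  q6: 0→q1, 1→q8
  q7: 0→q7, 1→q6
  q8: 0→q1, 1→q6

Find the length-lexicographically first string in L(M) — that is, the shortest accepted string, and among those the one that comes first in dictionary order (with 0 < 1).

101

A breadth-first search from q0 reaches an accepting state first via the path q0 → q4 → q8 → q6 on input 101.
No string of length < 3 is accepted (BFS exhausts all shorter strings without reaching an accepting state), and 101 is the lexicographically least accepting string of length 3.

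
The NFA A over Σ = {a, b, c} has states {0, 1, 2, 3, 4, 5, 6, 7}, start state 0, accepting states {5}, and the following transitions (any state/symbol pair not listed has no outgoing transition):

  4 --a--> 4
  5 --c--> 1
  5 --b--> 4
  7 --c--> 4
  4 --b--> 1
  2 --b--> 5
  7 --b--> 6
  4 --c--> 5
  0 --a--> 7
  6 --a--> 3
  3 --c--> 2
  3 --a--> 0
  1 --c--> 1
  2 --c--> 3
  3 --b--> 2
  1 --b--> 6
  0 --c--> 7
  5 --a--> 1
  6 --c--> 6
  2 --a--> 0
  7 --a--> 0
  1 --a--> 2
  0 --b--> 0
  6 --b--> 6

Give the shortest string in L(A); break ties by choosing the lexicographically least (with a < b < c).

A breadth-first search from 0 reaches an accepting state first via the path 0 → 7 → 4 → 5 on input acc.
No string of length < 3 is accepted (BFS exhausts all shorter strings without reaching an accepting state), and acc is the lexicographically least accepting string of length 3.

acc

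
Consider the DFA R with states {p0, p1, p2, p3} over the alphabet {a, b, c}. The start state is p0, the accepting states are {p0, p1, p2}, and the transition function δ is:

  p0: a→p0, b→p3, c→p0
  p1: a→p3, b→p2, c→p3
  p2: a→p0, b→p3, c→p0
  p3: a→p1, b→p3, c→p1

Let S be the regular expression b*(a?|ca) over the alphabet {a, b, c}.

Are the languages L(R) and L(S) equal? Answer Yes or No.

The string c is accepted by R but rejected by S.
So L(R) ≠ L(S).

No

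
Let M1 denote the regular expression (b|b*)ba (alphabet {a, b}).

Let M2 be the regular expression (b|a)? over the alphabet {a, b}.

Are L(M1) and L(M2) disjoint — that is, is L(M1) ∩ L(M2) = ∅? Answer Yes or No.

Converting the expression M1 to a DFA (subset construction, then merging equivalent states) gives the minimal DFA with states {r0, r1, r2, r3}, start state r0, accepting states {r3} and transitions r0: a→r1, b→r2; r1: a→r1, b→r1; r2: a→r3, b→r2; r3: a→r1, b→r1.
Converting the expression M2 to a DFA (subset construction, then merging equivalent states) gives the minimal DFA with states {t0, t1, t2}, start state t0, accepting states {t0, t1} and transitions t0: a→t1, b→t1; t1: a→t2, b→t2; t2: a→t2, b→t2.
Exploring the product automaton M1 × M2 from the start pair (r0, t0), following both machines on each input symbol, reaches 6 state pairs: (r0, t0), (r1, t1), (r2, t1), (r1, t2), (r3, t2), (r2, t2).
M1 accepts in {r3} and M2 accepts in {t0, t1}; no reachable pair has both components accepting, so no string drives both machines to acceptance simultaneously and L(M1) ∩ L(M2) = ∅.
So no string is accepted by both, and the intersection is empty.

Yes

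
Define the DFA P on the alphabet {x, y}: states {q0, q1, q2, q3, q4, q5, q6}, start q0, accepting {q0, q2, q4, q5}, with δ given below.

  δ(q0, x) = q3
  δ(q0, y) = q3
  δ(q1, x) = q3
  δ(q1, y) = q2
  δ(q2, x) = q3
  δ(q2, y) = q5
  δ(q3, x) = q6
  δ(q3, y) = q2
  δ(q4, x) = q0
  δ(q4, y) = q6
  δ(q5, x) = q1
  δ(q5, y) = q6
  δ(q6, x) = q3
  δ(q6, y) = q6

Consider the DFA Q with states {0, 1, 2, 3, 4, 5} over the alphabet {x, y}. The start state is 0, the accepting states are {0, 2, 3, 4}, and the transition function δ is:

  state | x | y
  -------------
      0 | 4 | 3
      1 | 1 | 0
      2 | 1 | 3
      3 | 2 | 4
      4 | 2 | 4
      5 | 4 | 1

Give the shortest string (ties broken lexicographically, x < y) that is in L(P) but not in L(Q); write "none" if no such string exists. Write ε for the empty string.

Exploring the product automaton P × Q from the start pair (q0, 0), following both machines on each input symbol, reaches 16 state pairs: (q0, 0), (q3, 4), (q3, 3), (q6, 2), (q2, 4), (q3, 1), (q6, 3), (q3, 2), (q5, 4), (q6, 1), (q2, 0), (q6, 4), (q2, 3), (q1, 2), (q6, 0), (q5, 3).
P accepts in {q0, q2, q4, q5} and Q accepts in {0, 2, 3, 4}. The reachable pairs whose P-component is accepting are (q0, 0), (q2, 4), (q5, 4), (q2, 0), (q2, 3), (q5, 3); in each of them the Q-component is accepting too, so the product for L(P) \ L(Q) (P-component accepting, Q-component rejecting) has no reachable accepting pair and the difference is empty.
So every string accepted by P is also accepted by Q: L(P) \ L(Q) = ∅ and there is no such string.

none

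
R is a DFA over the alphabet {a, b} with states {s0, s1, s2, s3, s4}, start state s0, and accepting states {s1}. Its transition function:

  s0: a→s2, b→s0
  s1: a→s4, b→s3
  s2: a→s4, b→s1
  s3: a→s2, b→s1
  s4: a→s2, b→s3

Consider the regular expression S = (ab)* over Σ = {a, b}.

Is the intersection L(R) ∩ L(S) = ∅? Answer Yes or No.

The string ab is accepted by both R and S.
Hence L(R) ∩ L(S) ≠ ∅.

No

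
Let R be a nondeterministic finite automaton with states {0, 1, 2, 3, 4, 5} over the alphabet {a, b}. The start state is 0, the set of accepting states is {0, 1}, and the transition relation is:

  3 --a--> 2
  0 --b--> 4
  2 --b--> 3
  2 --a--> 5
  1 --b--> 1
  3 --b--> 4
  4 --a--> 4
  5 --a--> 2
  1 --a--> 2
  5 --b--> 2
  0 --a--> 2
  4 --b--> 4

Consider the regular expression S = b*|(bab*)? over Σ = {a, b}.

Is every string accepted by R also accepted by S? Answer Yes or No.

Yes

Converting the expression S to a DFA (subset construction, then merging equivalent states) gives the minimal DFA with states {s0, s1, s2, s3}, start state s0, accepting states {s0, s2, s3} and transitions s0: a→s1, b→s2; s1: a→s1, b→s1; s2: a→s3, b→s3; s3: a→s1, b→s3.
Exploring the product automaton R × S from the start pair (0, s0), following both machines on each input symbol, reaches 7 state pairs: (0, s0), (2, s1), (4, s2), (5, s1), (3, s1), (4, s3), (4, s1).
R accepts in {0, 1} and S accepts in {s0, s2, s3}. The reachable pairs whose R-component is accepting are (0, s0); in each of them the S-component is accepting too, so the product for L(R) \ L(S) (R-component accepting, S-component rejecting) has no reachable accepting pair and the difference is empty.
Hence every string in L(R) is also in L(S).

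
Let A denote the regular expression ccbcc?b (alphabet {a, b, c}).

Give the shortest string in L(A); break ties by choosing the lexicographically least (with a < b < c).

ccbcb

By inspection of the expression, no string of length less than 5 matches, and ccbcb is the lexicographically first match of length 5.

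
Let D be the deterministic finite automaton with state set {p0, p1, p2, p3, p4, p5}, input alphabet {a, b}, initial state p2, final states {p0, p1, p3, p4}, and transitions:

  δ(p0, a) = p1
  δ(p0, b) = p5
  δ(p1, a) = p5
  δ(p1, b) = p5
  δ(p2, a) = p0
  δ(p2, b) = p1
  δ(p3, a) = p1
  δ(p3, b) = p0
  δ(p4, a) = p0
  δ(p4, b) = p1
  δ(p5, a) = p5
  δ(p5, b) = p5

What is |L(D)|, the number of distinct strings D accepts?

3

The useful subgraph on states {p0, p1, p2} is acyclic, so L(D) is finite; the longest accepting path visits 3 useful states, giving maximum string length 2.
Counting accepting paths from p2 by length: 2 of length 1, 1 of length 2. Total 3.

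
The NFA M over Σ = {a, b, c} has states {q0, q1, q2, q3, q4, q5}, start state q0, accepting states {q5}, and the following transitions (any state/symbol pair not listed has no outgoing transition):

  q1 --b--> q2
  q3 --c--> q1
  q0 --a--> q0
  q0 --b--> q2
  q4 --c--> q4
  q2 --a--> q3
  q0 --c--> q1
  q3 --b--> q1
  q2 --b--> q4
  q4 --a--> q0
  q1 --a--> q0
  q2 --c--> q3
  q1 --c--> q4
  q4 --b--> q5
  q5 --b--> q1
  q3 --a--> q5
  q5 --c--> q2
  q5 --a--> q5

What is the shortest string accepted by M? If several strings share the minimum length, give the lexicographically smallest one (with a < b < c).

baa

A breadth-first search from q0 reaches an accepting state first via the path q0 → q2 → q3 → q5 on input baa.
No string of length < 3 is accepted (BFS exhausts all shorter strings without reaching an accepting state), and baa is the lexicographically least accepting string of length 3.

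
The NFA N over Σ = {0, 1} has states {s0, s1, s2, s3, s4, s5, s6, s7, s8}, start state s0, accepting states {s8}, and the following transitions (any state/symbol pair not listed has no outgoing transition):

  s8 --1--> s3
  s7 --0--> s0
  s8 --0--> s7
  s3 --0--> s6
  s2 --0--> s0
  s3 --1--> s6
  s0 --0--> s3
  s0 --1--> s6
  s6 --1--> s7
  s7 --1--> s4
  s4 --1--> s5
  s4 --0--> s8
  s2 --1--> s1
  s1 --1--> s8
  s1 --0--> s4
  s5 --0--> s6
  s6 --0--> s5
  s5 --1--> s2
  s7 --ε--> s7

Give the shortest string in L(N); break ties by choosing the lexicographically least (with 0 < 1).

1110

A breadth-first search from s0 reaches an accepting state first via the path s0 → s6 → s7 → s4 → s8 on input 1110.
No string of length < 4 is accepted (BFS exhausts all shorter strings without reaching an accepting state), and 1110 is the lexicographically least accepting string of length 4.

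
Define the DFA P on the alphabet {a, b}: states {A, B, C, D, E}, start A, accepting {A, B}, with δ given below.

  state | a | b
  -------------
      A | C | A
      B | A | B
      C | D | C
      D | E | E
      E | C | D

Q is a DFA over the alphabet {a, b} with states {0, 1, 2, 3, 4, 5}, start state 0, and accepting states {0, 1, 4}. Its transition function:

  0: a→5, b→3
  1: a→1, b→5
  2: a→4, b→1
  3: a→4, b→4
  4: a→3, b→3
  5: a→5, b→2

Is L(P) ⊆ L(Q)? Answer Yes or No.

The string b is in L(P) but not in L(Q).
So L(P) ⊄ L(Q).

No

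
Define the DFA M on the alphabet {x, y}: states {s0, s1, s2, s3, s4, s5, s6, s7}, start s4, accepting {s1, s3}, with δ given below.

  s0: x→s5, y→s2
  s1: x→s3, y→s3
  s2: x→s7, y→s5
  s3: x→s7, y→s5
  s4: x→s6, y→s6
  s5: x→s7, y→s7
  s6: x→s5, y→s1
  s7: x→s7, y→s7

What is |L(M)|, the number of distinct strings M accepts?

6

The useful subgraph on states {s1, s3, s4, s6} is acyclic, so L(M) is finite; the longest accepting path visits 4 useful states, giving maximum string length 3.
Counting accepting paths from s4 by length: 2 of length 2, 4 of length 3. Total 6.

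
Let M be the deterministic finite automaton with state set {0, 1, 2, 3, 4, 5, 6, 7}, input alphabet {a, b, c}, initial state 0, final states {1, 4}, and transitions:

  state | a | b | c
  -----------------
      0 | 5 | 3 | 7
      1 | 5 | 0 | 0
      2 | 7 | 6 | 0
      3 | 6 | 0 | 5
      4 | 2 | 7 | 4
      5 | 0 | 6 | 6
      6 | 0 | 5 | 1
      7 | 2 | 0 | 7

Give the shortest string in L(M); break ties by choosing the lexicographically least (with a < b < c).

abc

A breadth-first search from 0 reaches an accepting state first via the path 0 → 5 → 6 → 1 on input abc.
No string of length < 3 is accepted (BFS exhausts all shorter strings without reaching an accepting state), and abc is the lexicographically least accepting string of length 3.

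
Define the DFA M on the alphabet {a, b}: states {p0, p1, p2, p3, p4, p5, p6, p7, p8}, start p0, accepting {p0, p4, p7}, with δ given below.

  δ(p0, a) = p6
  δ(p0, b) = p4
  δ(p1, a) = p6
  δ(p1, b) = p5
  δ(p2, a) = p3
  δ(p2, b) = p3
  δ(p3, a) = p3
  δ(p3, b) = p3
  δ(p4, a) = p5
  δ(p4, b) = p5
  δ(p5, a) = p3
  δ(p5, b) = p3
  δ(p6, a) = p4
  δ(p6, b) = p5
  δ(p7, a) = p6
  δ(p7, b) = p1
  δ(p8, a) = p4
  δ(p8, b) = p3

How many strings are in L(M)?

3

The useful subgraph on states {p0, p4, p6} is acyclic, so L(M) is finite; the longest accepting path visits 3 useful states, giving maximum string length 2.
Counting accepting paths from p0 by length: 1 of length 0, 1 of length 1, 1 of length 2. Total 3.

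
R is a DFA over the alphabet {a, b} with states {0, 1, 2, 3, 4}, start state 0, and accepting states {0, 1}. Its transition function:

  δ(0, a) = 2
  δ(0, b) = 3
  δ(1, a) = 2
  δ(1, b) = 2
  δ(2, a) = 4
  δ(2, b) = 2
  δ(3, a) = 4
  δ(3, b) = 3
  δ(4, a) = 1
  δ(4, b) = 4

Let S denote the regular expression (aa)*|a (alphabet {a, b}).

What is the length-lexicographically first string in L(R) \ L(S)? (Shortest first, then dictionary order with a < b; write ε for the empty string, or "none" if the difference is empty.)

aaa

The string aaa is accepted by R but not by S.
No shorter string lies in the difference, and aaa is the lexicographically first length-3 string in L(R) \ L(S).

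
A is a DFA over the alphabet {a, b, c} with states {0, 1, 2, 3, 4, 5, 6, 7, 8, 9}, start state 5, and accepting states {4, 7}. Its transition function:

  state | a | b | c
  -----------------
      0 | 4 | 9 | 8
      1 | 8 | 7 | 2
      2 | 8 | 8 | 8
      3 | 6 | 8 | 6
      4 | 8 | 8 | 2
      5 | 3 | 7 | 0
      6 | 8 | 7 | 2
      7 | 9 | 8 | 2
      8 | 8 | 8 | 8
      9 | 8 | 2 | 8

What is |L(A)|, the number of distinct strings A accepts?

The useful subgraph on states {0, 3, 4, 5, 6, 7} is acyclic, so L(A) is finite; the longest accepting path visits 4 useful states, giving maximum string length 3.
Counting accepting paths from 5 by length: 1 of length 1, 1 of length 2, 2 of length 3. Total 4.

4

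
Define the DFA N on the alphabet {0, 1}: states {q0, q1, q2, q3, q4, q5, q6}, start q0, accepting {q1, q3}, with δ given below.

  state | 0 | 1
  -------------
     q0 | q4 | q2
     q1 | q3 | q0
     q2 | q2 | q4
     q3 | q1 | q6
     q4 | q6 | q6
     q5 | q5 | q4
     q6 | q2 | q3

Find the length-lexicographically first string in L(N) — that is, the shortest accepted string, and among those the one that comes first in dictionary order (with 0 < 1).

001

A breadth-first search from q0 reaches an accepting state first via the path q0 → q4 → q6 → q3 on input 001.
No string of length < 3 is accepted (BFS exhausts all shorter strings without reaching an accepting state), and 001 is the lexicographically least accepting string of length 3.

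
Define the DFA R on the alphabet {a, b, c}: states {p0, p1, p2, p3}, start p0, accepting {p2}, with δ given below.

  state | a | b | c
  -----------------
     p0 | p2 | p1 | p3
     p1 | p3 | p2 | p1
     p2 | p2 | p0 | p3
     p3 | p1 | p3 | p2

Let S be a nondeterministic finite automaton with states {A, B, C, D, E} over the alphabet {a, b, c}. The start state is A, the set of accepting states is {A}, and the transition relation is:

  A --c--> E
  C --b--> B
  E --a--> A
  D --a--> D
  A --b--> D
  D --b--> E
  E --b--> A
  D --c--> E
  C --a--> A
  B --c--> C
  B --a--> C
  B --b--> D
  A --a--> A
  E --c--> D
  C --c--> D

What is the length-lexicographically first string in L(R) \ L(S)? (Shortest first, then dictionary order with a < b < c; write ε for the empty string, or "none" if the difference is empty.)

The string bb is accepted by R but not by S.
No shorter string lies in the difference, and bb is the lexicographically first length-2 string in L(R) \ L(S).

bb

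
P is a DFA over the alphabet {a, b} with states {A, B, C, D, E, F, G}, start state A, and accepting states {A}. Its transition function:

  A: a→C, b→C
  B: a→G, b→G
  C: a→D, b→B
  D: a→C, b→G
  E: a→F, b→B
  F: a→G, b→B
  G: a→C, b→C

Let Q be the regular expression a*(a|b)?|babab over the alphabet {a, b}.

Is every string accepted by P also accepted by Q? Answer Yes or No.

Converting the expression Q to a DFA (subset construction, then merging equivalent states) gives the minimal DFA with states {q0, q1, q2, q3, q4, q5, q6, q7}, start state q0, accepting states {q0, q1, q2, q3} and transitions q0: a→q1, b→q2; q1: a→q1, b→q3; q2: a→q4, b→q5; q3: a→q5, b→q5; q4: a→q5, b→q6; q5: a→q5, b→q5; q6: a→q7, b→q5; q7: a→q5, b→q3.
Exploring the product automaton P × Q from the start pair (A, q0), following both machines on each input symbol, reaches 13 state pairs: (A, q0), (C, q1), (C, q2), (D, q1), (B, q3), (D, q4), (B, q5), (G, q3), (G, q5), (C, q5), (G, q6), (D, q5), (C, q7).
P accepts in {A} and Q accepts in {q0, q1, q2, q3}. The reachable pairs whose P-component is accepting are (A, q0); in each of them the Q-component is accepting too, so the product for L(P) \ L(Q) (P-component accepting, Q-component rejecting) has no reachable accepting pair and the difference is empty.
Hence every string in L(P) is also in L(Q).

Yes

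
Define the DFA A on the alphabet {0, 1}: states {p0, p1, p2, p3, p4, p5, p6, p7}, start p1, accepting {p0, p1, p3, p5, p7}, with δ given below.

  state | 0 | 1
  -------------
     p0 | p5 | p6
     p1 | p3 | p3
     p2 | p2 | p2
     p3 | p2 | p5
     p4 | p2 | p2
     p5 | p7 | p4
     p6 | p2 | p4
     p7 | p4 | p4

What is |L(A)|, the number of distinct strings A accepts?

7

The useful subgraph on states {p1, p3, p5, p7} is acyclic, so L(A) is finite; the longest accepting path visits 4 useful states, giving maximum string length 3.
Counting accepting paths from p1 by length: 1 of length 0, 2 of length 1, 2 of length 2, 2 of length 3. Total 7.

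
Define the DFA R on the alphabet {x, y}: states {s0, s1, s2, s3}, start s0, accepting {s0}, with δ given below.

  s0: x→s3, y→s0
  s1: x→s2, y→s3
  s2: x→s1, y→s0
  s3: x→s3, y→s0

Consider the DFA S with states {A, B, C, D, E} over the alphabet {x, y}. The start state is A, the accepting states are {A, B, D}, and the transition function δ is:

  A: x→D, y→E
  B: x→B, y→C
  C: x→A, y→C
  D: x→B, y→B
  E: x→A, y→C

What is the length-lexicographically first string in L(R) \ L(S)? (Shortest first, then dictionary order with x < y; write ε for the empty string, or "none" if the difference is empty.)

The string y is accepted by R but not by S.
No shorter string lies in the difference, and y is the lexicographically first length-1 string in L(R) \ L(S).

y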